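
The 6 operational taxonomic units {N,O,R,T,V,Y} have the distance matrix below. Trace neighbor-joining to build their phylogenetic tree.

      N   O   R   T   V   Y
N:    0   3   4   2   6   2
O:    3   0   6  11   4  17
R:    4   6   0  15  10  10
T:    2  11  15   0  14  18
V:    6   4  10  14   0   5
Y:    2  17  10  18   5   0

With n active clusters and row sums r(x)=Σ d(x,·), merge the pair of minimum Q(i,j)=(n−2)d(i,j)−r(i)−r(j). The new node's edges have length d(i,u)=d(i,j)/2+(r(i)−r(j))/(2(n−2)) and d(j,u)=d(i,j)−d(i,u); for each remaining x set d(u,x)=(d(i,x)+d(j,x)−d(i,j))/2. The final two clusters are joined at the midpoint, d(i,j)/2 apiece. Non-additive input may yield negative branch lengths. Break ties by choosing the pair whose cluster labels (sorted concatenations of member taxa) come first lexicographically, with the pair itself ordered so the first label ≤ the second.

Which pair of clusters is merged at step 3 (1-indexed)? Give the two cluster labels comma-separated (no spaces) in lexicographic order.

NT,VY

step 1: merge (V,Y) at d=5, Q=-71; branch lengths V→7/8, Y→33/8; new cluster VY
  updated: d(N,VY)=3/2, d(O,VY)=8, d(R,VY)=15/2, d(T,VY)=27/2
step 2: merge (N,T) at d=2, Q=-46; branch lengths N→-25/6, T→37/6; new cluster NT
  updated: d(NT,O)=6, d(NT,R)=17/2, d(NT,VY)=13/2
step 3: merge (NT,VY) at d=13/2, Q=-30; branch lengths NT→3, VY→7/2; new cluster NTVY
  updated: d(NTVY,O)=15/4, d(NTVY,R)=19/4
step 4: merge (NTVY,O) at d=15/4, Q=-29/2; branch lengths NTVY→5/4, O→5/2; new cluster NOTVY
  updated: d(NOTVY,R)=7/2
step 5: merge (NOTVY,R) at d=7/2; branch lengths NOTVY→7/4, R→7/4; new cluster NORTVY
final tree: ((((N:-25/6,T:37/6):3,(V:7/8,Y:33/8):7/2):5/4,O:5/2):7/4,R:7/4)
total length: 83/4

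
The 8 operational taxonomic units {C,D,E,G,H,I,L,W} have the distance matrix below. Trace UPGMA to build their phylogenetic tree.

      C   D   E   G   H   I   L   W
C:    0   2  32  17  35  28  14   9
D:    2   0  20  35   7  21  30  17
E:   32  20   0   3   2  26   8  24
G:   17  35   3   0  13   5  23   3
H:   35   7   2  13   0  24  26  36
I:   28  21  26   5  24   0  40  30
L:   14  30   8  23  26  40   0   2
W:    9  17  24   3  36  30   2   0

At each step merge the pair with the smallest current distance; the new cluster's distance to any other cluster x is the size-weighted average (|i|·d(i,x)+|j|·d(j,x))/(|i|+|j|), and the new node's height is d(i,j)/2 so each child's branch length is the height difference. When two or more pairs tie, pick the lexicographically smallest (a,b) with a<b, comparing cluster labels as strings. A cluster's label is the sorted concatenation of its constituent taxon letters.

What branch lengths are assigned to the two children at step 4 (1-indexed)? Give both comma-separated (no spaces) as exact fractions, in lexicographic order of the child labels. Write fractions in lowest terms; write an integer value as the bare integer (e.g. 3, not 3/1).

5/2,5/2

1. join C+D (d=2) ⇒ CD; edges |C|=1, |D|=1
  updated: d(CD,E)=26, d(CD,G)=26, d(CD,H)=21, d(CD,I)=49/2, d(CD,L)=22, d(CD,W)=13
2. join E+H (d=2) ⇒ EH; edges |E|=1, |H|=1
  updated: d(CD,EH)=47/2, d(EH,G)=8, d(EH,I)=25, d(EH,L)=17, d(EH,W)=30
3. join L+W (d=2) ⇒ LW; edges |L|=1, |W|=1
  updated: d(CD,LW)=35/2, d(EH,LW)=47/2, d(G,LW)=13, d(I,LW)=35
4. join G+I (d=5) ⇒ GI; edges |G|=5/2, |I|=5/2
  updated: d(CD,GI)=101/4, d(EH,GI)=33/2, d(GI,LW)=24
5. join EH+GI (d=33/2) ⇒ EGHI; edges |EH|=29/4, |GI|=23/4
  updated: d(CD,EGHI)=195/8, d(EGHI,LW)=95/4
6. join CD+LW (d=35/2) ⇒ CDLW; edges |CD|=31/4, |LW|=31/4
  updated: d(CDLW,EGHI)=385/16
7. join CDLW+EGHI (d=385/16) ⇒ CDEGHILW; edges |CDLW|=105/32, |EGHI|=121/32
final tree: (((C:1,D:1):31/4,(L:1,W:1):31/4):105/32,((E:1,H:1):29/4,(G:5/2,I:5/2):23/4):121/32)
total length: 745/16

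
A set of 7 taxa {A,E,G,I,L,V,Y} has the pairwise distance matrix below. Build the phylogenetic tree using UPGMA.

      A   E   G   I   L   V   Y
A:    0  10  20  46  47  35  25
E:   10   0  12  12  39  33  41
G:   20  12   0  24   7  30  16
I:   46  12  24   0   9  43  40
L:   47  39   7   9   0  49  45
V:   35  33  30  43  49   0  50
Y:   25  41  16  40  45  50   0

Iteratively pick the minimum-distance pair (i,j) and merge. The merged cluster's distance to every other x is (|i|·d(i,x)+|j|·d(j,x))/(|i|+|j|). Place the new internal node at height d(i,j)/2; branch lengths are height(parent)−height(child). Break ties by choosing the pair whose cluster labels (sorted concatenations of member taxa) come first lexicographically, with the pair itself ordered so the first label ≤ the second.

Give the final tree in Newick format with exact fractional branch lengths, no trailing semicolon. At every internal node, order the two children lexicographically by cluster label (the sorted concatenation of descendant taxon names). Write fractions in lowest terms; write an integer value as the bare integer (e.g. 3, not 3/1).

step 1: merge (G,L) at d=7; branch lengths G→7/2, L→7/2; new cluster GL
  updated: d(A,GL)=67/2, d(E,GL)=51/2, d(GL,I)=33/2, d(GL,V)=79/2, d(GL,Y)=61/2
step 2: merge (A,E) at d=10; branch lengths A→5, E→5; new cluster AE
  updated: d(AE,GL)=59/2, d(AE,I)=29, d(AE,V)=34, d(AE,Y)=33
step 3: merge (GL,I) at d=33/2; branch lengths GL→19/4, I→33/4; new cluster GIL
  updated: d(AE,GIL)=88/3, d(GIL,V)=122/3, d(GIL,Y)=101/3
step 4: merge (AE,GIL) at d=88/3; branch lengths AE→29/3, GIL→77/12; new cluster AEGIL
  updated: d(AEGIL,V)=38, d(AEGIL,Y)=167/5
step 5: merge (AEGIL,Y) at d=167/5; branch lengths AEGIL→61/30, Y→167/10; new cluster AEGILY
  updated: d(AEGILY,V)=40
step 6: merge (AEGILY,V) at d=40; branch lengths AEGILY→33/10, V→20; new cluster AEGILVY
final tree: ((((A:5,E:5):29/3,((G:7/2,L:7/2):19/4,I:33/4):77/12):61/30,Y:167/10):33/10,V:20)
total length: 5287/60

((((A:5,E:5):29/3,((G:7/2,L:7/2):19/4,I:33/4):77/12):61/30,Y:167/10):33/10,V:20)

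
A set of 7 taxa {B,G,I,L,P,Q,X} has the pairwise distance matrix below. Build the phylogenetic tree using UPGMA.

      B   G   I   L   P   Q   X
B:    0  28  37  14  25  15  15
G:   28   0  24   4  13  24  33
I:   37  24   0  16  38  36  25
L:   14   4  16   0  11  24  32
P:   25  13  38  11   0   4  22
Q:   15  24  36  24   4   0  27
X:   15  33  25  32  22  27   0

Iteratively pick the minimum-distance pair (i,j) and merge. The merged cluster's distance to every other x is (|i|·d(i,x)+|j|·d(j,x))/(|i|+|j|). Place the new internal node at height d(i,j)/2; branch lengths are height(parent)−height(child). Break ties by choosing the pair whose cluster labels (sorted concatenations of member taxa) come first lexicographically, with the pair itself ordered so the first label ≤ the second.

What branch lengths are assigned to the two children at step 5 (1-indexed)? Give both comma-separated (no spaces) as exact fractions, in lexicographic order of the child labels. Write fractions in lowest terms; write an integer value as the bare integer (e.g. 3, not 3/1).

19/4,13/4

step 1: merge (G,L) at d=4; branch lengths G→2, L→2; new cluster GL
  updated: d(B,GL)=21, d(GL,I)=20, d(GL,P)=12, d(GL,Q)=24, d(GL,X)=65/2
step 2: merge (P,Q) at d=4; branch lengths P→2, Q→2; new cluster PQ
  updated: d(B,PQ)=20, d(GL,PQ)=18, d(I,PQ)=37, d(PQ,X)=49/2
step 3: merge (B,X) at d=15; branch lengths B→15/2, X→15/2; new cluster BX
  updated: d(BX,GL)=107/4, d(BX,I)=31, d(BX,PQ)=89/4
step 4: merge (GL,PQ) at d=18; branch lengths GL→7, PQ→7; new cluster GLPQ
  updated: d(BX,GLPQ)=49/2, d(GLPQ,I)=57/2
step 5: merge (BX,GLPQ) at d=49/2; branch lengths BX→19/4, GLPQ→13/4; new cluster BGLPQX
  updated: d(BGLPQX,I)=88/3
step 6: merge (BGLPQX,I) at d=88/3; branch lengths BGLPQX→29/12, I→44/3; new cluster BGILPQX
final tree: (((B:15/2,X:15/2):19/4,((G:2,L:2):7,(P:2,Q:2):7):13/4):29/12,I:44/3)
total length: 745/12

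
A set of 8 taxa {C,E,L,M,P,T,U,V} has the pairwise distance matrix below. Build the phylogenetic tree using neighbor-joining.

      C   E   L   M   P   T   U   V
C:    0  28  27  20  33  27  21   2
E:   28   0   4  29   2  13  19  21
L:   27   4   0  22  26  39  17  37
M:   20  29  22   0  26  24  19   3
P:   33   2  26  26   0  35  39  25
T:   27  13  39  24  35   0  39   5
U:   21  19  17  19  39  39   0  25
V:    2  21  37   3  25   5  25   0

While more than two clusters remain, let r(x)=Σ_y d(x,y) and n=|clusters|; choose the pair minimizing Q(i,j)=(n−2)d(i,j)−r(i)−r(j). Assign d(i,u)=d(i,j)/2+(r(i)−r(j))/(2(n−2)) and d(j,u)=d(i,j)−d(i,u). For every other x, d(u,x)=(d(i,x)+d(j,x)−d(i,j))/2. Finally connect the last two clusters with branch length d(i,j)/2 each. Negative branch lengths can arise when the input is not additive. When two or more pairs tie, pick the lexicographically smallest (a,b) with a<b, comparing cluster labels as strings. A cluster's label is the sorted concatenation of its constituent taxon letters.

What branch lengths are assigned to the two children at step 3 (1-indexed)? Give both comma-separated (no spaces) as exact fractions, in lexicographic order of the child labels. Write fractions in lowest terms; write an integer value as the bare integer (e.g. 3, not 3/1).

43/8,81/8

1. join E+P (d=2, Q=-290) ⇒ EP; edges |E|=-29/6, |P|=41/6
  updated: d(C,EP)=59/2, d(EP,L)=14, d(EP,M)=53/2, d(EP,T)=23, d(EP,U)=28, d(EP,V)=22
2. join EP+L (d=14, Q=-229) ⇒ ELP; edges |EP|=57/10, |L|=83/10
  updated: d(C,ELP)=85/4, d(ELP,M)=69/4, d(ELP,T)=24, d(ELP,U)=31/2, d(ELP,V)=45/2
3. join ELP+U (d=31/2, Q=-158) ⇒ ELPU; edges |ELP|=43/8, |U|=81/8
  updated: d(C,ELPU)=107/8, d(ELPU,M)=83/8, d(ELPU,T)=95/4, d(ELPU,V)=16
4. join T+V (d=5, Q=-363/4) ⇒ TV; edges |T|=275/24, |V|=-155/24
  updated: d(C,TV)=12, d(ELPU,TV)=139/8, d(M,TV)=11
5. join C+TV (d=12, Q=-247/4) ⇒ CTV; edges |C|=29/4, |TV|=19/4
  updated: d(CTV,ELPU)=75/8, d(CTV,M)=19/2
6. join CTV+ELPU (d=75/8, Q=-117/4) ⇒ CELPTUV; edges |CTV|=17/4, |ELPU|=41/8
  updated: d(CELPTUV,M)=21/4
7. join CELPTUV+M (d=21/4) ⇒ CELMPTUV; edges |CELPTUV|=21/8, |M|=21/8
final tree: (((C:29/4,(T:275/24,V:-155/24):19/4):17/4,(((E:-29/6,P:41/6):57/10,L:83/10):43/8,U:81/8):41/8):21/8,M:21/8)
total length: 505/8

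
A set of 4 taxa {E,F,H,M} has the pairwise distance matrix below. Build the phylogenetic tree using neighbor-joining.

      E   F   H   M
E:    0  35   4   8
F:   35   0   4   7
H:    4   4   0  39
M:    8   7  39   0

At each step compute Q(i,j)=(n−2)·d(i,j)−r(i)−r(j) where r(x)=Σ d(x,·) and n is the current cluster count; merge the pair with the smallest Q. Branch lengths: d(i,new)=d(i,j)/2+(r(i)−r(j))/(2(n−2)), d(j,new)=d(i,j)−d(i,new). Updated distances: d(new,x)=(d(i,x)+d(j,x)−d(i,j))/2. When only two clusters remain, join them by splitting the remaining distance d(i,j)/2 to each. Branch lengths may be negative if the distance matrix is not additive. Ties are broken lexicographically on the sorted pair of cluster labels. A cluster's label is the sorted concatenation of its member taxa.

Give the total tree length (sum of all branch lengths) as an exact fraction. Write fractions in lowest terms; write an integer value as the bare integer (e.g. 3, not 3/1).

1. join E+H (d=4, Q=-86) ⇒ EH; edges |E|=2, |H|=2
  updated: d(EH,F)=35/2, d(EH,M)=43/2
2. join EH+F (d=35/2, Q=-46) ⇒ EFH; edges |EH|=16, |F|=3/2
  updated: d(EFH,M)=11/2
3. join EFH+M (d=11/2) ⇒ EFHM; edges |EFH|=11/4, |M|=11/4
final tree: (((E:2,H:2):16,F:3/2):11/4,M:11/4)
total length: 27

27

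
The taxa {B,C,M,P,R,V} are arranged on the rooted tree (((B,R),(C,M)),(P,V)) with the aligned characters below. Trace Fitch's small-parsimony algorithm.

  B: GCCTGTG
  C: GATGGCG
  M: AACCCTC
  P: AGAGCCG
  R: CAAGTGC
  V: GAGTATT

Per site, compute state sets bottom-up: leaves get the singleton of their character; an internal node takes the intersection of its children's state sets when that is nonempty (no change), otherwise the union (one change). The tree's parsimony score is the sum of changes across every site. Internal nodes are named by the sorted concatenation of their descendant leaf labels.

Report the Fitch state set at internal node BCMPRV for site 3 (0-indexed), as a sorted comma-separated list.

G

[col 0] BR: children B:{G}, R:{C} ∪→ {C,G}; cost 1
[col 0] CM: children C:{G}, M:{A} ∪→ {A,G}; cost 1
[col 0] BCMR: children BR:{C,G}, CM:{A,G} ∩→ {G}; cost 0
[col 0] PV: children P:{A}, V:{G} ∪→ {A,G}; cost 1
[col 0] BCMPRV: children BCMR:{G}, PV:{A,G} ∩→ {G}; cost 0
[col 1] BR: children B:{C}, R:{A} ∪→ {A,C}; cost 1
[col 1] CM: children C:{A}, M:{A} ∩→ {A}; cost 0
[col 1] BCMR: children BR:{A,C}, CM:{A} ∩→ {A}; cost 0
[col 1] PV: children P:{G}, V:{A} ∪→ {A,G}; cost 1
[col 1] BCMPRV: children BCMR:{A}, PV:{A,G} ∩→ {A}; cost 0
[col 2] BR: children B:{C}, R:{A} ∪→ {A,C}; cost 1
[col 2] CM: children C:{T}, M:{C} ∪→ {C,T}; cost 1
[col 2] BCMR: children BR:{A,C}, CM:{C,T} ∩→ {C}; cost 0
[col 2] PV: children P:{A}, V:{G} ∪→ {A,G}; cost 1
[col 2] BCMPRV: children BCMR:{C}, PV:{A,G} ∪→ {A,C,G}; cost 1
[col 3] BR: children B:{T}, R:{G} ∪→ {G,T}; cost 1
[col 3] CM: children C:{G}, M:{C} ∪→ {C,G}; cost 1
[col 3] BCMR: children BR:{G,T}, CM:{C,G} ∩→ {G}; cost 0
[col 3] PV: children P:{G}, V:{T} ∪→ {G,T}; cost 1
[col 3] BCMPRV: children BCMR:{G}, PV:{G,T} ∩→ {G}; cost 0
[col 4] BR: children B:{G}, R:{T} ∪→ {G,T}; cost 1
[col 4] CM: children C:{G}, M:{C} ∪→ {C,G}; cost 1
[col 4] BCMR: children BR:{G,T}, CM:{C,G} ∩→ {G}; cost 0
[col 4] PV: children P:{C}, V:{A} ∪→ {A,C}; cost 1
[col 4] BCMPRV: children BCMR:{G}, PV:{A,C} ∪→ {A,C,G}; cost 1
[col 5] BR: children B:{T}, R:{G} ∪→ {G,T}; cost 1
[col 5] CM: children C:{C}, M:{T} ∪→ {C,T}; cost 1
[col 5] BCMR: children BR:{G,T}, CM:{C,T} ∩→ {T}; cost 0
[col 5] PV: children P:{C}, V:{T} ∪→ {C,T}; cost 1
[col 5] BCMPRV: children BCMR:{T}, PV:{C,T} ∩→ {T}; cost 0
[col 6] BR: children B:{G}, R:{C} ∪→ {C,G}; cost 1
[col 6] CM: children C:{G}, M:{C} ∪→ {C,G}; cost 1
[col 6] BCMR: children BR:{C,G}, CM:{C,G} ∩→ {C,G}; cost 0
[col 6] PV: children P:{G}, V:{T} ∪→ {G,T}; cost 1
[col 6] BCMPRV: children BCMR:{C,G}, PV:{G,T} ∩→ {G}; cost 0
per-site changes: [3, 2, 4, 3, 4, 3, 3]; total = 22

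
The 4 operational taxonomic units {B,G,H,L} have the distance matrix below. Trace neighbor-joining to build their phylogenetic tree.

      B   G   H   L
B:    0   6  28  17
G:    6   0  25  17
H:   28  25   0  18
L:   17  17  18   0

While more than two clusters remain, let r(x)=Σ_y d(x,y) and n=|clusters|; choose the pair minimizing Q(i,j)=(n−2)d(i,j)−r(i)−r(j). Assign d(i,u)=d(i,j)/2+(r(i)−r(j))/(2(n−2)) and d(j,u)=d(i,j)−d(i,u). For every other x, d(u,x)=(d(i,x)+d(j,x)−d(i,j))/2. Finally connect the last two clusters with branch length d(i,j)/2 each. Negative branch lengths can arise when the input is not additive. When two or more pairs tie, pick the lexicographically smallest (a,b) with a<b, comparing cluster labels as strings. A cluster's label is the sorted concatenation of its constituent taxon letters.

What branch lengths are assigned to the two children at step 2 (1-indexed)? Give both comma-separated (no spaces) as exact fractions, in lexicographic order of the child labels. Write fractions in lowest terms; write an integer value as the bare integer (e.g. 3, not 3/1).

1. join B+G (d=6, Q=-87) ⇒ BG; edges |B|=15/4, |G|=9/4
  updated: d(BG,H)=47/2, d(BG,L)=14
2. join BG+H (d=47/2, Q=-111/2) ⇒ BGH; edges |BG|=39/4, |H|=55/4
  updated: d(BGH,L)=17/4
3. join BGH+L (d=17/4) ⇒ BGHL; edges |BGH|=17/8, |L|=17/8
final tree: (((B:15/4,G:9/4):39/4,H:55/4):17/8,L:17/8)
total length: 135/4

39/4,55/4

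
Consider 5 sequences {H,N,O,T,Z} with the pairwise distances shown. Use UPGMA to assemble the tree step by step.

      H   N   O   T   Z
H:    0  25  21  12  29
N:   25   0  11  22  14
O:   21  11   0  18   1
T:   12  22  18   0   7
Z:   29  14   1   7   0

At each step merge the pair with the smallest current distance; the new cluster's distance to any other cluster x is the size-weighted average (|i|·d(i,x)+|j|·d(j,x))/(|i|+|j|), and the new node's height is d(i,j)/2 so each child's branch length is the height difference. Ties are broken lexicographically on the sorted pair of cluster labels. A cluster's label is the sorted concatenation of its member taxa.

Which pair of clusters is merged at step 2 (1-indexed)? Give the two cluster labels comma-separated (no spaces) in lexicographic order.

H,T

1. join O+Z (d=1) ⇒ OZ; edges |O|=1/2, |Z|=1/2
  updated: d(H,OZ)=25, d(N,OZ)=25/2, d(OZ,T)=25/2
2. join H+T (d=12) ⇒ HT; edges |H|=6, |T|=6
  updated: d(HT,N)=47/2, d(HT,OZ)=75/4
3. join N+OZ (d=25/2) ⇒ NOZ; edges |N|=25/4, |OZ|=23/4
  updated: d(HT,NOZ)=61/3
4. join HT+NOZ (d=61/3) ⇒ HNOTZ; edges |HT|=25/6, |NOZ|=47/12
final tree: ((H:6,T:6):25/6,(N:25/4,(O:1/2,Z:1/2):23/4):47/12)
total length: 397/12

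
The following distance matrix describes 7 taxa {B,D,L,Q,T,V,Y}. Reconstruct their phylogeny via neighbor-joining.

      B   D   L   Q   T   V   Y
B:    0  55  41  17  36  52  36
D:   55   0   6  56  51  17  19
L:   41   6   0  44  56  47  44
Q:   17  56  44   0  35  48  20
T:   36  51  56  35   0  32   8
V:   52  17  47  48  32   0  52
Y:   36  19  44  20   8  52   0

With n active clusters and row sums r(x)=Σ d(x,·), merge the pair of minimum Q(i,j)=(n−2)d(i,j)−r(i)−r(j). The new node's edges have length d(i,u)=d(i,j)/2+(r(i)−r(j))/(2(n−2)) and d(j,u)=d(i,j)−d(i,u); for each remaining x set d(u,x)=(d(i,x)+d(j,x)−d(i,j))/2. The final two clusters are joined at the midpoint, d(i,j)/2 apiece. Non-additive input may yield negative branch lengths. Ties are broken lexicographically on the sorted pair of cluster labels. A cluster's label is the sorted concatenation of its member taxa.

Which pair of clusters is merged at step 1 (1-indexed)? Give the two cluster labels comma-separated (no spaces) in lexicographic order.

D,L

iteration 1: select D,L (d=6, Q=-412); attach at lengths (-2/5, 32/5); label the merged cluster DL
  updated: d(B,DL)=45, d(DL,Q)=47, d(DL,T)=101/2, d(DL,V)=29, d(DL,Y)=57/2
iteration 2: select DL,V (d=29, Q=-297); attach at lengths (103/8, 129/8); label the merged cluster DLV
  updated: d(B,DLV)=34, d(DLV,Q)=33, d(DLV,T)=107/4, d(DLV,Y)=103/4
iteration 3: select B,Q (d=17, Q=-177); attach at lengths (23/2, 11/2); label the merged cluster BQ
  updated: d(BQ,DLV)=25, d(BQ,T)=27, d(BQ,Y)=39/2
iteration 4: select BQ,DLV (d=25, Q=-99); attach at lengths (11, 14); label the merged cluster BDLQV
  updated: d(BDLQV,T)=115/8, d(BDLQV,Y)=81/8
iteration 5: select BDLQV,T (d=115/8, Q=-65/2); attach at lengths (33/4, 49/8); label the merged cluster BDLQTV
  updated: d(BDLQTV,Y)=15/8
iteration 6: select BDLQTV,Y (d=15/8); attach at lengths (15/16, 15/16); label the merged cluster BDLQTVY
final tree: ((((B:23/2,Q:11/2):11,((D:-2/5,L:32/5):103/8,V:129/8):14):33/4,T:49/8):15/16,Y:15/16)
total length: 373/4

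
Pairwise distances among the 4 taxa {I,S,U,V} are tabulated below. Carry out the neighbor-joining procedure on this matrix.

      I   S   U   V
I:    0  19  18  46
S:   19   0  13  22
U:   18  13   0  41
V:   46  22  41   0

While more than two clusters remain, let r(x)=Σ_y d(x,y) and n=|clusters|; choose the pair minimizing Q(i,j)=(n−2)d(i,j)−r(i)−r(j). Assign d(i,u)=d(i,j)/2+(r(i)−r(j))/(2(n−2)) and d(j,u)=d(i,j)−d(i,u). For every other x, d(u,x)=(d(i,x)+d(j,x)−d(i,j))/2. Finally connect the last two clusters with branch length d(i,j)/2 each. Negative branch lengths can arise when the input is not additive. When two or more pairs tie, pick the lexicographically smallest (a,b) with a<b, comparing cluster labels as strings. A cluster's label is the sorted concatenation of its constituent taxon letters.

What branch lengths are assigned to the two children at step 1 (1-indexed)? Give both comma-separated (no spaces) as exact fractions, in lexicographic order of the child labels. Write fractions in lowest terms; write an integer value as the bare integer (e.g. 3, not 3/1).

step 1: merge (I,U) at d=18, Q=-119; branch lengths I→47/4, U→25/4; new cluster IU
  updated: d(IU,S)=7, d(IU,V)=69/2
step 2: merge (IU,S) at d=7, Q=-127/2; branch lengths IU→39/4, S→-11/4; new cluster ISU
  updated: d(ISU,V)=99/4
step 3: merge (ISU,V) at d=99/4; branch lengths ISU→99/8, V→99/8; new cluster ISUV
final tree: (((I:47/4,U:25/4):39/4,S:-11/4):99/8,V:99/8)
total length: 199/4

47/4,25/4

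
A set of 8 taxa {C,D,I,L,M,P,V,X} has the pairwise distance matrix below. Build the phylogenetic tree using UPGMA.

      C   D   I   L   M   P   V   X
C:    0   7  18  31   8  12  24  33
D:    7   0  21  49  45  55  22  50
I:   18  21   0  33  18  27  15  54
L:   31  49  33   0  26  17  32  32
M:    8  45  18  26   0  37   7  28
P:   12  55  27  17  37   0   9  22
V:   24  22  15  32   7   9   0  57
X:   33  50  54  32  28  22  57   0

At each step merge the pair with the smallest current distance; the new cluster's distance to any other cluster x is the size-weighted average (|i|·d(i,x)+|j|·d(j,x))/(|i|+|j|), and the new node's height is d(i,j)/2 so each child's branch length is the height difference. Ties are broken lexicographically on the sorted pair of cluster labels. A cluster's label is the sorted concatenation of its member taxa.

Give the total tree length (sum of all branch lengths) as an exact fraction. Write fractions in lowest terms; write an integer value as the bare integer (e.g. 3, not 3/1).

5057/60

step 1: merge (C,D) at d=7; branch lengths C→7/2, D→7/2; new cluster CD
  updated: d(CD,I)=39/2, d(CD,L)=40, d(CD,M)=53/2, d(CD,P)=67/2, d(CD,V)=23, d(CD,X)=83/2
step 2: merge (M,V) at d=7; branch lengths M→7/2, V→7/2; new cluster MV
  updated: d(CD,MV)=99/4, d(I,MV)=33/2, d(L,MV)=29, d(MV,P)=23, d(MV,X)=85/2
step 3: merge (I,MV) at d=33/2; branch lengths I→33/4, MV→19/4; new cluster IMV
  updated: d(CD,IMV)=23, d(IMV,L)=91/3, d(IMV,P)=73/3, d(IMV,X)=139/3
step 4: merge (L,P) at d=17; branch lengths L→17/2, P→17/2; new cluster LP
  updated: d(CD,LP)=147/4, d(IMV,LP)=82/3, d(LP,X)=27
step 5: merge (CD,IMV) at d=23; branch lengths CD→8, IMV→13/4; new cluster CDIMV
  updated: d(CDIMV,LP)=311/10, d(CDIMV,X)=222/5
step 6: merge (LP,X) at d=27; branch lengths LP→5, X→27/2; new cluster LPX
  updated: d(CDIMV,LPX)=533/15
step 7: merge (CDIMV,LPX) at d=533/15; branch lengths CDIMV→94/15, LPX→64/15; new cluster CDILMPVX
final tree: (((C:7/2,D:7/2):8,(I:33/4,(M:7/2,V:7/2):19/4):13/4):94/15,((L:17/2,P:17/2):5,X:27/2):64/15)
total length: 5057/60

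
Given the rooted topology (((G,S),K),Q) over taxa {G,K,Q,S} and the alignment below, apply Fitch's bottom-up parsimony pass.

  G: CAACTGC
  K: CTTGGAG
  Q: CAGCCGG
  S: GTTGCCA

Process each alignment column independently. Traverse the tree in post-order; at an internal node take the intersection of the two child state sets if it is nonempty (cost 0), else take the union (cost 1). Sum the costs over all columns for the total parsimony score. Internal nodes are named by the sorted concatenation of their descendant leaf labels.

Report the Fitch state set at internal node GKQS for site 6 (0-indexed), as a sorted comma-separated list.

G

GS@0: {C} ∪ {G} = {C,G} (union, +1)
GKS@0: {C,G} ∩ {C} = {C} (intersection, +0)
GKQS@0: {C} ∩ {C} = {C} (intersection, +0)
GS@1: {A} ∪ {T} = {A,T} (union, +1)
GKS@1: {A,T} ∩ {T} = {T} (intersection, +0)
GKQS@1: {T} ∪ {A} = {A,T} (union, +1)
GS@2: {A} ∪ {T} = {A,T} (union, +1)
GKS@2: {A,T} ∩ {T} = {T} (intersection, +0)
GKQS@2: {T} ∪ {G} = {G,T} (union, +1)
GS@3: {C} ∪ {G} = {C,G} (union, +1)
GKS@3: {C,G} ∩ {G} = {G} (intersection, +0)
GKQS@3: {G} ∪ {C} = {C,G} (union, +1)
GS@4: {T} ∪ {C} = {C,T} (union, +1)
GKS@4: {C,T} ∪ {G} = {C,G,T} (union, +1)
GKQS@4: {C,G,T} ∩ {C} = {C} (intersection, +0)
GS@5: {G} ∪ {C} = {C,G} (union, +1)
GKS@5: {C,G} ∪ {A} = {A,C,G} (union, +1)
GKQS@5: {A,C,G} ∩ {G} = {G} (intersection, +0)
GS@6: {C} ∪ {A} = {A,C} (union, +1)
GKS@6: {A,C} ∪ {G} = {A,C,G} (union, +1)
GKQS@6: {A,C,G} ∩ {G} = {G} (intersection, +0)
per-site changes: [1, 2, 2, 2, 2, 2, 2]; total = 13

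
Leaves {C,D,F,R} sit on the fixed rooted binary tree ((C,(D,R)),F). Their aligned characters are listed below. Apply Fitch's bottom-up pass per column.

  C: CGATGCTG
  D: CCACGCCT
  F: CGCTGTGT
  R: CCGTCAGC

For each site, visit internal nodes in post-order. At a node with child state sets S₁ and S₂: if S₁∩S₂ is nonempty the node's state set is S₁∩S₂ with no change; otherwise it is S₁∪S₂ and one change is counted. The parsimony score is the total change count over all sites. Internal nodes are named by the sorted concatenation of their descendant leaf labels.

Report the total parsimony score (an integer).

site 0, node DR: D={C} ∩ R={C} → {C} (+0)
site 0, node CDR: C={C} ∩ DR={C} → {C} (+0)
site 0, node CDFR: CDR={C} ∩ F={C} → {C} (+0)
site 1, node DR: D={C} ∩ R={C} → {C} (+0)
site 1, node CDR: C={G} ∪ DR={C} → {C,G} (+1)
site 1, node CDFR: CDR={C,G} ∩ F={G} → {G} (+0)
site 2, node DR: D={A} ∪ R={G} → {A,G} (+1)
site 2, node CDR: C={A} ∩ DR={A,G} → {A} (+0)
site 2, node CDFR: CDR={A} ∪ F={C} → {A,C} (+1)
site 3, node DR: D={C} ∪ R={T} → {C,T} (+1)
site 3, node CDR: C={T} ∩ DR={C,T} → {T} (+0)
site 3, node CDFR: CDR={T} ∩ F={T} → {T} (+0)
site 4, node DR: D={G} ∪ R={C} → {C,G} (+1)
site 4, node CDR: C={G} ∩ DR={C,G} → {G} (+0)
site 4, node CDFR: CDR={G} ∩ F={G} → {G} (+0)
site 5, node DR: D={C} ∪ R={A} → {A,C} (+1)
site 5, node CDR: C={C} ∩ DR={A,C} → {C} (+0)
site 5, node CDFR: CDR={C} ∪ F={T} → {C,T} (+1)
site 6, node DR: D={C} ∪ R={G} → {C,G} (+1)
site 6, node CDR: C={T} ∪ DR={C,G} → {C,G,T} (+1)
site 6, node CDFR: CDR={C,G,T} ∩ F={G} → {G} (+0)
site 7, node DR: D={T} ∪ R={C} → {C,T} (+1)
site 7, node CDR: C={G} ∪ DR={C,T} → {C,G,T} (+1)
site 7, node CDFR: CDR={C,G,T} ∩ F={T} → {T} (+0)
per-site changes: [0, 1, 2, 1, 1, 2, 2, 2]; total = 11

11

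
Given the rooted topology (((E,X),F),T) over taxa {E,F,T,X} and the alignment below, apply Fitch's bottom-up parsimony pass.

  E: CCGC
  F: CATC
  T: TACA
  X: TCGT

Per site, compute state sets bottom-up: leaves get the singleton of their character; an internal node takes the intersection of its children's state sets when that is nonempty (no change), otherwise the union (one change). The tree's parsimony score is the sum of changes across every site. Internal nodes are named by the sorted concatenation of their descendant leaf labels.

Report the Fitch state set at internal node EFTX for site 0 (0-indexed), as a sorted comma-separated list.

site 0, node EX: E={C} ∪ X={T} → {C,T} (+1)
site 0, node EFX: EX={C,T} ∩ F={C} → {C} (+0)
site 0, node EFTX: EFX={C} ∪ T={T} → {C,T} (+1)
site 1, node EX: E={C} ∩ X={C} → {C} (+0)
site 1, node EFX: EX={C} ∪ F={A} → {A,C} (+1)
site 1, node EFTX: EFX={A,C} ∩ T={A} → {A} (+0)
site 2, node EX: E={G} ∩ X={G} → {G} (+0)
site 2, node EFX: EX={G} ∪ F={T} → {G,T} (+1)
site 2, node EFTX: EFX={G,T} ∪ T={C} → {C,G,T} (+1)
site 3, node EX: E={C} ∪ X={T} → {C,T} (+1)
site 3, node EFX: EX={C,T} ∩ F={C} → {C} (+0)
site 3, node EFTX: EFX={C} ∪ T={A} → {A,C} (+1)
per-site changes: [2, 1, 2, 2]; total = 7

C,T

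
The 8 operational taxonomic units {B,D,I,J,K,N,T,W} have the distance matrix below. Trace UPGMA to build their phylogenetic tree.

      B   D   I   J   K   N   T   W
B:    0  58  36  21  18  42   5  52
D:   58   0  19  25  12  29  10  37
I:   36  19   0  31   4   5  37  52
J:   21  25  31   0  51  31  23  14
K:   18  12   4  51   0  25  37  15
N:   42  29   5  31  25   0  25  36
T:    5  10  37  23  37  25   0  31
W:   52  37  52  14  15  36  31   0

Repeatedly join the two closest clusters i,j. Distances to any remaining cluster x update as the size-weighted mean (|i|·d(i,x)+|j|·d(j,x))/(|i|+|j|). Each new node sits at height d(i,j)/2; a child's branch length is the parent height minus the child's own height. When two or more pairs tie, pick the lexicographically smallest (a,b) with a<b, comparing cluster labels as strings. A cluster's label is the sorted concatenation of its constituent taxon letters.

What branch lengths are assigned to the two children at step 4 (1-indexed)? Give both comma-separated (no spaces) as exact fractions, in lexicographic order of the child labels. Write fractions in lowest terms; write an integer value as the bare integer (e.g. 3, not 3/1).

1. join I+K (d=4) ⇒ IK; edges |I|=2, |K|=2
  updated: d(B,IK)=27, d(D,IK)=31/2, d(IK,J)=41, d(IK,N)=15, d(IK,T)=37, d(IK,W)=67/2
2. join B+T (d=5) ⇒ BT; edges |B|=5/2, |T|=5/2
  updated: d(BT,D)=34, d(BT,IK)=32, d(BT,J)=22, d(BT,N)=67/2, d(BT,W)=83/2
3. join J+W (d=14) ⇒ JW; edges |J|=7, |W|=7
  updated: d(BT,JW)=127/4, d(D,JW)=31, d(IK,JW)=149/4, d(JW,N)=67/2
4. join IK+N (d=15) ⇒ IKN; edges |IK|=11/2, |N|=15/2
  updated: d(BT,IKN)=65/2, d(D,IKN)=20, d(IKN,JW)=36
5. join D+IKN (d=20) ⇒ DIKN; edges |D|=10, |IKN|=5/2
  updated: d(BT,DIKN)=263/8, d(DIKN,JW)=139/4
6. join BT+JW (d=127/4) ⇒ BJTW; edges |BT|=107/8, |JW|=71/8
  updated: d(BJTW,DIKN)=541/16
7. join BJTW+DIKN (d=541/16) ⇒ BDIJKNTW; edges |BJTW|=33/32, |DIKN|=221/32
final tree: (((B:5/2,T:5/2):107/8,(J:7,W:7):71/8):33/32,(D:10,((I:2,K:2):11/2,N:15/2):5/2):221/32)
total length: 1259/16

11/2,15/2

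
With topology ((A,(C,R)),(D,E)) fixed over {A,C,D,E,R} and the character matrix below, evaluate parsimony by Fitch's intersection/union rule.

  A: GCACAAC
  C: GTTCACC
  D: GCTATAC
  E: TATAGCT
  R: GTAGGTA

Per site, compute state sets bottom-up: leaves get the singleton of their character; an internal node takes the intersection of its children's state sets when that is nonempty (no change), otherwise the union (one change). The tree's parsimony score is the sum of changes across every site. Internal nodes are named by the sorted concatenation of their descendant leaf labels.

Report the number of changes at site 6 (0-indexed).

CR@0: {G} ∩ {G} = {G} (intersection, +0)
ACR@0: {G} ∩ {G} = {G} (intersection, +0)
DE@0: {G} ∪ {T} = {G,T} (union, +1)
ACDER@0: {G} ∩ {G,T} = {G} (intersection, +0)
CR@1: {T} ∩ {T} = {T} (intersection, +0)
ACR@1: {C} ∪ {T} = {C,T} (union, +1)
DE@1: {C} ∪ {A} = {A,C} (union, +1)
ACDER@1: {C,T} ∩ {A,C} = {C} (intersection, +0)
CR@2: {T} ∪ {A} = {A,T} (union, +1)
ACR@2: {A} ∩ {A,T} = {A} (intersection, +0)
DE@2: {T} ∩ {T} = {T} (intersection, +0)
ACDER@2: {A} ∪ {T} = {A,T} (union, +1)
CR@3: {C} ∪ {G} = {C,G} (union, +1)
ACR@3: {C} ∩ {C,G} = {C} (intersection, +0)
DE@3: {A} ∩ {A} = {A} (intersection, +0)
ACDER@3: {C} ∪ {A} = {A,C} (union, +1)
CR@4: {A} ∪ {G} = {A,G} (union, +1)
ACR@4: {A} ∩ {A,G} = {A} (intersection, +0)
DE@4: {T} ∪ {G} = {G,T} (union, +1)
ACDER@4: {A} ∪ {G,T} = {A,G,T} (union, +1)
CR@5: {C} ∪ {T} = {C,T} (union, +1)
ACR@5: {A} ∪ {C,T} = {A,C,T} (union, +1)
DE@5: {A} ∪ {C} = {A,C} (union, +1)
ACDER@5: {A,C,T} ∩ {A,C} = {A,C} (intersection, +0)
CR@6: {C} ∪ {A} = {A,C} (union, +1)
ACR@6: {C} ∩ {A,C} = {C} (intersection, +0)
DE@6: {C} ∪ {T} = {C,T} (union, +1)
ACDER@6: {C} ∩ {C,T} = {C} (intersection, +0)
per-site changes: [1, 2, 2, 2, 3, 3, 2]; total = 15

2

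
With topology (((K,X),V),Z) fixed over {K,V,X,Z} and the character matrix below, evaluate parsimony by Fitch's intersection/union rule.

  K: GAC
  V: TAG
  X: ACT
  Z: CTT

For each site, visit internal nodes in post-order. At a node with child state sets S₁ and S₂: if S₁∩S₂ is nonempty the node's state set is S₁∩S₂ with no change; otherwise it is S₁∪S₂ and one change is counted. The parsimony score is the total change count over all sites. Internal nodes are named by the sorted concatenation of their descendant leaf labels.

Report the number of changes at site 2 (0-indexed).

2

site 0, node KX: K={G} ∪ X={A} → {A,G} (+1)
site 0, node KVX: KX={A,G} ∪ V={T} → {A,G,T} (+1)
site 0, node KVXZ: KVX={A,G,T} ∪ Z={C} → {A,C,G,T} (+1)
site 1, node KX: K={A} ∪ X={C} → {A,C} (+1)
site 1, node KVX: KX={A,C} ∩ V={A} → {A} (+0)
site 1, node KVXZ: KVX={A} ∪ Z={T} → {A,T} (+1)
site 2, node KX: K={C} ∪ X={T} → {C,T} (+1)
site 2, node KVX: KX={C,T} ∪ V={G} → {C,G,T} (+1)
site 2, node KVXZ: KVX={C,G,T} ∩ Z={T} → {T} (+0)
per-site changes: [3, 2, 2]; total = 7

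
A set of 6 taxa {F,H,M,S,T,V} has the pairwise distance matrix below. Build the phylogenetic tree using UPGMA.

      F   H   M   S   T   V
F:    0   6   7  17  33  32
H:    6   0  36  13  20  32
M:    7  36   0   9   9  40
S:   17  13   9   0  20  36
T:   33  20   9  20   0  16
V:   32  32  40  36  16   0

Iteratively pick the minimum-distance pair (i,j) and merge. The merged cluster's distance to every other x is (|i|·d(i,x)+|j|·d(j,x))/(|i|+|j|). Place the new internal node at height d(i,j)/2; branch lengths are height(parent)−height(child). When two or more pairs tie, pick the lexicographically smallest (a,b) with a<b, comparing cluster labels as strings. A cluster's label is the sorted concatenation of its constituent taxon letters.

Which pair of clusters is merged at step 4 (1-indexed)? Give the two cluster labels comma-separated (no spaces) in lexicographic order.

FH,MST

iteration 1: select F,H (d=6); attach at lengths (3, 3); label the merged cluster FH
  updated: d(FH,M)=43/2, d(FH,S)=15, d(FH,T)=53/2, d(FH,V)=32
iteration 2: select M,S (d=9); attach at lengths (9/2, 9/2); label the merged cluster MS
  updated: d(FH,MS)=73/4, d(MS,T)=29/2, d(MS,V)=38
iteration 3: select MS,T (d=29/2); attach at lengths (11/4, 29/4); label the merged cluster MST
  updated: d(FH,MST)=21, d(MST,V)=92/3
iteration 4: select FH,MST (d=21); attach at lengths (15/2, 13/4); label the merged cluster FHMST
  updated: d(FHMST,V)=156/5
iteration 5: select FHMST,V (d=156/5); attach at lengths (51/10, 78/5); label the merged cluster FHMSTV
final tree: (((F:3,H:3):15/2,((M:9/2,S:9/2):11/4,T:29/4):13/4):51/10,V:78/5)
total length: 1129/20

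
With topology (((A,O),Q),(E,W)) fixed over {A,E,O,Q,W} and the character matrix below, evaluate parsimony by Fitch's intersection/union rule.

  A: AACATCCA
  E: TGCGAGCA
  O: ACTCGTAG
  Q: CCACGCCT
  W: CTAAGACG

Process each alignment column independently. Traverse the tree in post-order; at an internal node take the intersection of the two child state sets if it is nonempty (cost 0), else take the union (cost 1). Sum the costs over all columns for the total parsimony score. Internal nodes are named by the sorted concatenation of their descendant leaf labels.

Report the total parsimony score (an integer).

20

site 0, node AO: A={A} ∩ O={A} → {A} (+0)
site 0, node AOQ: AO={A} ∪ Q={C} → {A,C} (+1)
site 0, node EW: E={T} ∪ W={C} → {C,T} (+1)
site 0, node AEOQW: AOQ={A,C} ∩ EW={C,T} → {C} (+0)
site 1, node AO: A={A} ∪ O={C} → {A,C} (+1)
site 1, node AOQ: AO={A,C} ∩ Q={C} → {C} (+0)
site 1, node EW: E={G} ∪ W={T} → {G,T} (+1)
site 1, node AEOQW: AOQ={C} ∪ EW={G,T} → {C,G,T} (+1)
site 2, node AO: A={C} ∪ O={T} → {C,T} (+1)
site 2, node AOQ: AO={C,T} ∪ Q={A} → {A,C,T} (+1)
site 2, node EW: E={C} ∪ W={A} → {A,C} (+1)
site 2, node AEOQW: AOQ={A,C,T} ∩ EW={A,C} → {A,C} (+0)
site 3, node AO: A={A} ∪ O={C} → {A,C} (+1)
site 3, node AOQ: AO={A,C} ∩ Q={C} → {C} (+0)
site 3, node EW: E={G} ∪ W={A} → {A,G} (+1)
site 3, node AEOQW: AOQ={C} ∪ EW={A,G} → {A,C,G} (+1)
site 4, node AO: A={T} ∪ O={G} → {G,T} (+1)
site 4, node AOQ: AO={G,T} ∩ Q={G} → {G} (+0)
site 4, node EW: E={A} ∪ W={G} → {A,G} (+1)
site 4, node AEOQW: AOQ={G} ∩ EW={A,G} → {G} (+0)
site 5, node AO: A={C} ∪ O={T} → {C,T} (+1)
site 5, node AOQ: AO={C,T} ∩ Q={C} → {C} (+0)
site 5, node EW: E={G} ∪ W={A} → {A,G} (+1)
site 5, node AEOQW: AOQ={C} ∪ EW={A,G} → {A,C,G} (+1)
site 6, node AO: A={C} ∪ O={A} → {A,C} (+1)
site 6, node AOQ: AO={A,C} ∩ Q={C} → {C} (+0)
site 6, node EW: E={C} ∩ W={C} → {C} (+0)
site 6, node AEOQW: AOQ={C} ∩ EW={C} → {C} (+0)
site 7, node AO: A={A} ∪ O={G} → {A,G} (+1)
site 7, node AOQ: AO={A,G} ∪ Q={T} → {A,G,T} (+1)
site 7, node EW: E={A} ∪ W={G} → {A,G} (+1)
site 7, node AEOQW: AOQ={A,G,T} ∩ EW={A,G} → {A,G} (+0)
per-site changes: [2, 3, 3, 3, 2, 3, 1, 3]; total = 20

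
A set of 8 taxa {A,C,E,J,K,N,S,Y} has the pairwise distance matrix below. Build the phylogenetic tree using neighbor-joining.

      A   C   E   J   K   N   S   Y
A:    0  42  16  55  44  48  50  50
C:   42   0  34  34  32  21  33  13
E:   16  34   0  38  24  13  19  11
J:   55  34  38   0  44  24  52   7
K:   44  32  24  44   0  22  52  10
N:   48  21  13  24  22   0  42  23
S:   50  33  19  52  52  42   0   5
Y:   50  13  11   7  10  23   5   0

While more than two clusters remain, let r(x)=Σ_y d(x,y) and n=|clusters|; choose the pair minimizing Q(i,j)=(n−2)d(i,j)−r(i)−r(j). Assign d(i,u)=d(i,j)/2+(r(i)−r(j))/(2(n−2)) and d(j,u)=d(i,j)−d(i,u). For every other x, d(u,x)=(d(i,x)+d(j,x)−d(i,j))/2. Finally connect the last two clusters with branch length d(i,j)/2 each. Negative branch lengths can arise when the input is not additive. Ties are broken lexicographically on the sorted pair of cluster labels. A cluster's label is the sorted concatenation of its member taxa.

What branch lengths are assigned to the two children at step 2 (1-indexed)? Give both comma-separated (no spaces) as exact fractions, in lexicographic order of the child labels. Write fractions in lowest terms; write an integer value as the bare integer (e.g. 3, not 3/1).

31/2,-21/2

iteration 1: select A,E (d=16, Q=-364); attach at lengths (41/2, -9/2); label the merged cluster AE
  updated: d(AE,C)=30, d(AE,J)=77/2, d(AE,K)=26, d(AE,N)=45/2, d(AE,S)=53/2, d(AE,Y)=45/2
iteration 2: select S,Y (d=5, Q=-266); attach at lengths (31/2, -21/2); label the merged cluster SY
  updated: d(AE,SY)=22, d(C,SY)=41/2, d(J,SY)=27, d(K,SY)=57/2, d(N,SY)=30
iteration 3: select J,N (d=24, Q=-191); attach at lengths (18, 6); label the merged cluster JN
  updated: d(AE,JN)=37/2, d(C,JN)=31/2, d(JN,K)=21, d(JN,SY)=33/2
iteration 4: select AE,K (d=26, Q=-126); attach at lengths (67/6, 89/6); label the merged cluster AEK
  updated: d(AEK,C)=18, d(AEK,JN)=27/4, d(AEK,SY)=49/4
iteration 5: select AEK,JN (d=27/4, Q=-249/4); attach at lengths (47/16, 61/16); label the merged cluster AEJKN
  updated: d(AEJKN,C)=107/8, d(AEJKN,SY)=11
iteration 6: select AEJKN,C (d=107/8, Q=-359/8); attach at lengths (31/16, 183/16); label the merged cluster ACEJKN
  updated: d(ACEJKN,SY)=145/16
iteration 7: select ACEJKN,SY (d=145/16); attach at lengths (145/32, 145/32); label the merged cluster ACEJKNSY
final tree: (((((A:41/2,E:-9/2):67/6,K:89/6):47/16,(J:18,N:6):61/16):31/16,C:183/16):145/32,(S:31/2,Y:-21/2):145/32)
total length: 1603/16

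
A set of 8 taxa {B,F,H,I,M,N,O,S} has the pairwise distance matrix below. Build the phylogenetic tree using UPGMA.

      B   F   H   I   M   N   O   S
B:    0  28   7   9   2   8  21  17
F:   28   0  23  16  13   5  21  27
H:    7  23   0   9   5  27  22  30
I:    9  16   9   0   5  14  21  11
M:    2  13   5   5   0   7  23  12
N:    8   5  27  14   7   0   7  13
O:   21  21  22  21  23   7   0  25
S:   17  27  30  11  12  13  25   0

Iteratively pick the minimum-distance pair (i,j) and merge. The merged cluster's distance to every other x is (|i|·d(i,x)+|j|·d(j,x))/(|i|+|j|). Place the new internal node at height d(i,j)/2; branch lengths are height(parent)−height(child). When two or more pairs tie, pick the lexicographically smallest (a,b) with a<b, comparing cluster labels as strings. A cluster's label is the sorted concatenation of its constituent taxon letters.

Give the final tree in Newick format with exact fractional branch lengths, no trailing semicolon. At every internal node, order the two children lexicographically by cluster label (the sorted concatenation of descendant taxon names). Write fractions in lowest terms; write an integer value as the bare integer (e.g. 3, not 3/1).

(((((B:1,M:1):2,H:3):5/6,I:23/6):59/12,S:35/4):17/20,((F:5/2,N:5/2):9/2,O:7):13/5)

step 1: merge (B,M) at d=2; branch lengths B→1, M→1; new cluster BM
  updated: d(BM,F)=41/2, d(BM,H)=6, d(BM,I)=7, d(BM,N)=15/2, d(BM,O)=22, d(BM,S)=29/2
step 2: merge (F,N) at d=5; branch lengths F→5/2, N→5/2; new cluster FN
  updated: d(BM,FN)=14, d(FN,H)=25, d(FN,I)=15, d(FN,O)=14, d(FN,S)=20
step 3: merge (BM,H) at d=6; branch lengths BM→2, H→3; new cluster BHM
  updated: d(BHM,FN)=53/3, d(BHM,I)=23/3, d(BHM,O)=22, d(BHM,S)=59/3
step 4: merge (BHM,I) at d=23/3; branch lengths BHM→5/6, I→23/6; new cluster BHIM
  updated: d(BHIM,FN)=17, d(BHIM,O)=87/4, d(BHIM,S)=35/2
step 5: merge (FN,O) at d=14; branch lengths FN→9/2, O→7; new cluster FNO
  updated: d(BHIM,FNO)=223/12, d(FNO,S)=65/3
step 6: merge (BHIM,S) at d=35/2; branch lengths BHIM→59/12, S→35/4; new cluster BHIMS
  updated: d(BHIMS,FNO)=96/5
step 7: merge (BHIMS,FNO) at d=96/5; branch lengths BHIMS→17/20, FNO→13/5; new cluster BFHIMNOS
final tree: (((((B:1,M:1):2,H:3):5/6,I:23/6):59/12,S:35/4):17/20,((F:5/2,N:5/2):9/2,O:7):13/5)
total length: 2717/60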